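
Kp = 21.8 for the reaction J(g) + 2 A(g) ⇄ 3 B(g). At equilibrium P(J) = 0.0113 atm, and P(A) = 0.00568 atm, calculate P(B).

P(B) = 0.0200 atm

At equilibrium, Kp = P(B)³ / (P(J)·P(A)²) = 21.8.
(P(B))³ / ((0.0113)·(0.00568)²) = 21.8
P(B)³ = 7.95e-6 ⇒ P(B) = 0.0200 atm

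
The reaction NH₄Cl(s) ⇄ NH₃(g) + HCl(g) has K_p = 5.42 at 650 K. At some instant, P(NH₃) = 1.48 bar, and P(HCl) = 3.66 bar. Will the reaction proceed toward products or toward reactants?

at equilibrium

(NH₄Cl is a pure solid — omitted from Q_p.)
Q_p = P(NH₃)·P(HCl) = (1.48)·(3.66) = 5.42
Q_p = 5.42 = K_p, so the system is already at equilibrium.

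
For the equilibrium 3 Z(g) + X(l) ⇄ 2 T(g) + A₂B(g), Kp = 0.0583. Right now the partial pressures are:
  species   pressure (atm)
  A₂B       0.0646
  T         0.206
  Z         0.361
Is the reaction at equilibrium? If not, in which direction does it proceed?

(X is a pure liquid — omitted from Qp.)
Qp = P(T)²·P(A₂B) / P(Z)³ = (0.206)²·(0.0646) / (0.361)³ = 0.0583
Qp = 0.0583 = Kp, so the system is already at equilibrium.

no net change (already at equilibrium)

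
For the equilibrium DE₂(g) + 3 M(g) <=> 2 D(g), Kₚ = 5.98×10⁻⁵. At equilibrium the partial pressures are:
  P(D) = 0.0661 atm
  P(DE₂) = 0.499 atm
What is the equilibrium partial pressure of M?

At equilibrium, Kₚ = P(D)² / (P(DE₂)·P(M)³) = 5.98×10⁻⁵.
(0.0661)² / ((0.499)·(P(M))³) = 5.98×10⁻⁵
P(M)³ = 146 ⇒ P(M) = 5.27 atm

P(M) = 5.27 atm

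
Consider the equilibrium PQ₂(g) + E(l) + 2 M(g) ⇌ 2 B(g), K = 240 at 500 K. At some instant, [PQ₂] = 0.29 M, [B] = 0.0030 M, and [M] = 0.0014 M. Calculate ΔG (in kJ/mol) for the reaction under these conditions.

(E is a pure liquid — omitted from Q.)
Q = [B]² / ([PQ₂]·[M]²) = (0.0030)² / ((0.29)·(0.0014)²) = 15.8
ΔG = RT ln(Q/K) = (8.314 J mol⁻¹ K⁻¹)(500 K) × ln(15.8/240)
   = (4.157 kJ/mol)(-2.721) = -11.3 kJ/mol
ΔG < 0, so the forward reaction is spontaneous (proceeds forward).

ΔG = -11.3 kJ/mol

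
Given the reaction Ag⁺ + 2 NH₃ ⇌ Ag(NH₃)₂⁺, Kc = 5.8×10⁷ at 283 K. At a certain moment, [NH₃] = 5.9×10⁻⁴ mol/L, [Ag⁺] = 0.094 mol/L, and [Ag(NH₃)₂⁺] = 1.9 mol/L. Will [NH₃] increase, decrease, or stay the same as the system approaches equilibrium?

Qc = [Ag(NH₃)₂⁺] / ([Ag⁺]·[NH₃]²) = (1.9) / ((0.094)·(5.9×10⁻⁴)²) = 5.8×10⁷
Qc = 5.8×10⁷ = Kc; the system is at equilibrium.

stay the same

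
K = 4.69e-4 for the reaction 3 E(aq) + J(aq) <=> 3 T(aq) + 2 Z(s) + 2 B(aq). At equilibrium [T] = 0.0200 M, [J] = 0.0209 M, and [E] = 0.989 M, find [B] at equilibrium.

[B] = 1.09 M

(Z is a pure solid — omitted from K.)
At equilibrium, K = [T]³·[B]² / ([E]³·[J]) = 4.69e-4.
(0.0200)³·([B])² / ((0.989)³·(0.0209)) = 4.69e-4
[B]² = 1.19 ⇒ [B] = 1.09 M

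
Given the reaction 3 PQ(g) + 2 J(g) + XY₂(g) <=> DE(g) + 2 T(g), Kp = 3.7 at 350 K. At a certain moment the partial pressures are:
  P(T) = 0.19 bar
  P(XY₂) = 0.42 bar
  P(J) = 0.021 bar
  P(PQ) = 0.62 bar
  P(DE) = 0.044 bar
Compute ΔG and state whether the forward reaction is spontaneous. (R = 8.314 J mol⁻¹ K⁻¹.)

Qp = P(DE)·P(T)² / (P(PQ)³·P(J)²·P(XY₂)) = (0.044)·(0.19)² / ((0.62)³·(0.021)²·(0.42)) = 36.0
ΔG = RT ln(Qp/Kp) = (8.314 J mol⁻¹ K⁻¹)(350 K) × ln(36.0/3.7)
   = (2.910 kJ/mol)(2.275) = 6.62 kJ/mol
ΔG > 0, so the forward reaction is non-spontaneous (proceeds in reverse).

ΔG = 6.62 kJ/mol; the forward reaction is non-spontaneous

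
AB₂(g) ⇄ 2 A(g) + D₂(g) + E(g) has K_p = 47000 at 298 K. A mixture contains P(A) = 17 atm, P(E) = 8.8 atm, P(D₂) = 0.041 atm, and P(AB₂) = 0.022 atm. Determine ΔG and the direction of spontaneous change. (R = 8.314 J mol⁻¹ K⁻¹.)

ΔG = -5.68 kJ/mol; the forward reaction is spontaneous

Q_p = P(A)²·P(D₂)·P(E) / P(AB₂) = (17)²·(0.041)·(8.8) / (0.022) = 4740
ΔG = RT ln(Q_p/K_p) = (8.314 J mol⁻¹ K⁻¹)(298 K) × ln(4740/47000)
   = (2.478 kJ/mol)(-2.294) = -5.68 kJ/mol
ΔG < 0, so the forward reaction is spontaneous (proceeds forward).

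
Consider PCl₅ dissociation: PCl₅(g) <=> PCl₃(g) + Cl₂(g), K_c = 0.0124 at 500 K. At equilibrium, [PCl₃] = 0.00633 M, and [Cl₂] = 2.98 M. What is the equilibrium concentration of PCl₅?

At equilibrium, K_c = [PCl₃]·[Cl₂] / [PCl₅] = 0.0124.
(0.00633)·(2.98) / ([PCl₅]) = 0.0124
[PCl₅] = 1.52 M

[PCl₅] = 1.52 M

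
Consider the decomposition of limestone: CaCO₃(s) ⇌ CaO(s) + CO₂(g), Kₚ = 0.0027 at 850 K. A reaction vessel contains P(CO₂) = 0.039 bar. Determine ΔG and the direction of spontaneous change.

ΔG = 18.9 kJ/mol; the forward reaction is non-spontaneous

(CaCO₃, CaO are pure solids — omitted from Qₚ.)
Qₚ = P(CO₂) = 0.0390
ΔG = RT ln(Qₚ/Kₚ) = (8.314 J mol⁻¹ K⁻¹)(850 K) × ln(0.0390/0.0027)
   = (7.067 kJ/mol)(2.670) = 18.9 kJ/mol
ΔG > 0, so the forward reaction is non-spontaneous (proceeds in reverse).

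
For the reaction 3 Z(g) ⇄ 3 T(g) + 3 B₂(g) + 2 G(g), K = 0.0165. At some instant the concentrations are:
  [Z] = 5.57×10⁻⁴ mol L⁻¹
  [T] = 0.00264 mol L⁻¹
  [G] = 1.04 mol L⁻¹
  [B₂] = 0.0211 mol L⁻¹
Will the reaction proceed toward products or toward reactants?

forward (toward products)

Q = [T]³·[B₂]³·[G]² / [Z]³ = (0.00264)³·(0.0211)³·(1.04)² / (5.57×10⁻⁴)³ = 0.00108
Q = 0.00108 < K = 0.0165, so the forward reaction proceeds.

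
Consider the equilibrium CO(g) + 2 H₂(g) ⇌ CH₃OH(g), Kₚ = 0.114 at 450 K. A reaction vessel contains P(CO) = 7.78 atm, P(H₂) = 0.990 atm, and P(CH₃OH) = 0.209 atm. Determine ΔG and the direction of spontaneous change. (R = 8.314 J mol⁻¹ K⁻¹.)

ΔG = -5.33 kJ/mol; the forward reaction is spontaneous

Qₚ = P(CH₃OH) / (P(CO)·P(H₂)²) = (0.209) / ((7.78)·(0.990)²) = 0.0274
ΔG = RT ln(Qₚ/Kₚ) = (8.314 J mol⁻¹ K⁻¹)(450 K) × ln(0.0274/0.114)
   = (3.741 kJ/mol)(-1.426) = -5.33 kJ/mol
ΔG < 0, so the forward reaction is spontaneous (proceeds forward).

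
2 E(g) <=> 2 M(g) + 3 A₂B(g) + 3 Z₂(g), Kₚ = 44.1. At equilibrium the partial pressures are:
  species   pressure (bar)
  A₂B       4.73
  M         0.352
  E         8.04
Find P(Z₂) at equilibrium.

P(Z₂) = 6.01 bar

At equilibrium, Kₚ = P(M)²·P(A₂B)³·P(Z₂)³ / P(E)² = 44.1.
(0.352)²·(4.73)³·(P(Z₂))³ / (8.04)² = 44.1
P(Z₂)³ = 217 ⇒ P(Z₂) = 6.01 bar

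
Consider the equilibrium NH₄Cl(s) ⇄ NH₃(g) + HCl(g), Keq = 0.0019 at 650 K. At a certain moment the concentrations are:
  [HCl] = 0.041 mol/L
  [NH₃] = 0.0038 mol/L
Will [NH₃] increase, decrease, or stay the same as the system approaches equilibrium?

increase

(NH₄Cl is a pure solid — omitted from Q.)
Q = [NH₃]·[HCl] = (0.0038)·(0.041) = 1.6e-4
Q = 1.6e-4 < Keq = 0.0019: net forward reaction.
NH₃ is a product, so it increases.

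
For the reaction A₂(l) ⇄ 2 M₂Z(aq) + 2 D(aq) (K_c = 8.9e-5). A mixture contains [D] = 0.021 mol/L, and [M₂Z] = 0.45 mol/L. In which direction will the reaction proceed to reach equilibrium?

no net change (already at equilibrium)

(A₂ is a pure liquid — omitted from Q_c.)
Q_c = [M₂Z]²·[D]² = (0.45)²·(0.021)² = 8.9e-5
Q_c = 8.9e-5 = K_c, so the system is already at equilibrium.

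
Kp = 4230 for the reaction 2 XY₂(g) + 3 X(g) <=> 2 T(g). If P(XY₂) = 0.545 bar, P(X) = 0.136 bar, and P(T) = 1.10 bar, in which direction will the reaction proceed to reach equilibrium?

toward products

Qp = P(T)² / (P(XY₂)²·P(X)³) = (1.10)² / ((0.545)²·(0.136)³) = 1620
Qp = 1620 < Kp = 4230, so the forward reaction proceeds.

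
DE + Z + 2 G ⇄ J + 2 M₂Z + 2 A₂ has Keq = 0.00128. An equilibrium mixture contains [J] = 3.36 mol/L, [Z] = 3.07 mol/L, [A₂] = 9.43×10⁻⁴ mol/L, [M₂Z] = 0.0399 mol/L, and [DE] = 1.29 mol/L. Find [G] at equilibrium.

At equilibrium, Keq = [J]·[M₂Z]²·[A₂]² / ([DE]·[Z]·[G]²) = 0.00128.
(3.36)·(0.0399)²·(9.43×10⁻⁴)² / ((1.29)·(3.07)·([G])²) = 0.00128
[G]² = 9.38×10⁻⁷ ⇒ [G] = 9.69×10⁻⁴ mol/L

[G] = 9.69×10⁻⁴ mol/L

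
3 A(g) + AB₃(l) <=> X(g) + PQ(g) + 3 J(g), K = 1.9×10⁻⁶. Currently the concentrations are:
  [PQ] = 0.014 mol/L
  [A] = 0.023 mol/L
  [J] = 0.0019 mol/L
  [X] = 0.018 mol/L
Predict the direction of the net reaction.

(AB₃ is a pure liquid — omitted from Q.)
Q = [X]·[PQ]·[J]³ / [A]³ = (0.018)·(0.014)·(0.0019)³ / (0.023)³ = 1.4×10⁻⁷
Q = 1.4×10⁻⁷ < K = 1.9×10⁻⁶, so the forward reaction proceeds.

in the forward direction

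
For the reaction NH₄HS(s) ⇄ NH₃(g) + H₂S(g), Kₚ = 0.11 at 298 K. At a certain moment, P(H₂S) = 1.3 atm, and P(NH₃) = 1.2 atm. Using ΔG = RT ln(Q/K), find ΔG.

ΔG = 6.57 kJ/mol

(NH₄HS is a pure solid — omitted from Qₚ.)
Qₚ = P(NH₃)·P(H₂S) = (1.2)·(1.3) = 1.56
ΔG = RT ln(Qₚ/Kₚ) = (8.314 J mol⁻¹ K⁻¹)(298 K) × ln(1.56/0.11)
   = (2.478 kJ/mol)(2.652) = 6.57 kJ/mol
ΔG > 0, so the forward reaction is non-spontaneous (proceeds in reverse).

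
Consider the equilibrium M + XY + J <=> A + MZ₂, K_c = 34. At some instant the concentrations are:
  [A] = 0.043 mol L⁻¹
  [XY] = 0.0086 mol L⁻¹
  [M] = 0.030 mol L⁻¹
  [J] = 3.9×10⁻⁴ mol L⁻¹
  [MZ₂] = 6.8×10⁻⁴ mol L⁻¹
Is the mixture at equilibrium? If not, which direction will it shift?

Q_c = [A]·[MZ₂] / ([M]·[XY]·[J]) = (0.043)·(6.8×10⁻⁴) / ((0.030)·(0.0086)·(3.9×10⁻⁴)) = 290
Q_c = 290 > K_c = 34: net reverse reaction.

no; Q > K, reaction proceeds in reverse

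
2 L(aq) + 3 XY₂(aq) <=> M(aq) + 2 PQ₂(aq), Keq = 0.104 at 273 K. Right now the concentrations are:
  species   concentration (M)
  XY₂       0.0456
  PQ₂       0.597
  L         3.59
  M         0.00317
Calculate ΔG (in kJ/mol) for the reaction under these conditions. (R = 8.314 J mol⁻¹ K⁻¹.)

ΔG = 4.96 kJ/mol

Q = [M]·[PQ₂]² / ([L]²·[XY₂]³) = (0.00317)·(0.597)² / ((3.59)²·(0.0456)³) = 0.925
ΔG = RT ln(Q/Keq) = (8.314 J mol⁻¹ K⁻¹)(273 K) × ln(0.925/0.104)
   = (2.270 kJ/mol)(2.185) = 4.96 kJ/mol
ΔG > 0, so the forward reaction is non-spontaneous (proceeds in reverse).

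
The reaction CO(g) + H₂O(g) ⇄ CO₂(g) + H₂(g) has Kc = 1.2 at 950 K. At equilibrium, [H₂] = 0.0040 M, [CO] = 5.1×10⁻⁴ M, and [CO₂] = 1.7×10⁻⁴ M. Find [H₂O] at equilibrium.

At equilibrium, Kc = [CO₂]·[H₂] / ([CO]·[H₂O]) = 1.2.
(1.7×10⁻⁴)·(0.0040) / ((5.1×10⁻⁴)·([H₂O])) = 1.2
[H₂O] = 0.00111 = 0.0011 M

[H₂O] = 0.0011 M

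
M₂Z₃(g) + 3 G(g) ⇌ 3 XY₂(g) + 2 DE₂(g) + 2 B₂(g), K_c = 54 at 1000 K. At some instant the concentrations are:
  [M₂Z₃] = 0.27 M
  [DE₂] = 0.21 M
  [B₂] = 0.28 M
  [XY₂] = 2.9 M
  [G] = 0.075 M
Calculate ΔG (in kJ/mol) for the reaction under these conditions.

Q_c = [XY₂]³·[DE₂]²·[B₂]² / ([M₂Z₃]·[G]³) = (2.9)³·(0.21)²·(0.28)² / ((0.27)·(0.075)³) = 740
ΔG = RT ln(Q_c/K_c) = (8.314 J mol⁻¹ K⁻¹)(1000 K) × ln(740/54)
   = (8.314 kJ/mol)(2.618) = 21.8 kJ/mol
ΔG > 0, so the forward reaction is non-spontaneous (proceeds in reverse).

ΔG = 21.8 kJ/mol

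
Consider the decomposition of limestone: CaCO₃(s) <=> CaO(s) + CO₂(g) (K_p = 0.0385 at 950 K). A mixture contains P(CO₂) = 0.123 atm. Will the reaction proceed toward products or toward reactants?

reverse (toward reactants)

(CaCO₃, CaO are pure solids — omitted from Q_p.)
Q_p = P(CO₂) = 0.123
Q_p = 0.123 > K_p = 0.0385, so the reverse reaction proceeds.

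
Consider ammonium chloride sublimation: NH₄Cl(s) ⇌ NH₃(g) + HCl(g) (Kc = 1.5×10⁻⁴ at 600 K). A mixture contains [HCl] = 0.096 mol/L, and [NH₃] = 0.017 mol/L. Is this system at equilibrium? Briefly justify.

no; Q > K, reaction proceeds in reverse

(NH₄Cl is a pure solid — omitted from Qc.)
Qc = [NH₃]·[HCl] = (0.017)·(0.096) = 0.0016
Qc = 0.0016 > Kc = 1.5×10⁻⁴: net reverse reaction.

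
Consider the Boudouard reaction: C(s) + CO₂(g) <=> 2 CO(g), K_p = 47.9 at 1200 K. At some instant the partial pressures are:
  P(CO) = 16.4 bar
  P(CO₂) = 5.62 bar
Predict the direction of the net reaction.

(C is a pure solid — omitted from Q_p.)
Q_p = P(CO)² / P(CO₂) = (16.4)² / (5.62) = 47.9
Q_p = 47.9 = K_p, so the system is already at equilibrium.

at equilibrium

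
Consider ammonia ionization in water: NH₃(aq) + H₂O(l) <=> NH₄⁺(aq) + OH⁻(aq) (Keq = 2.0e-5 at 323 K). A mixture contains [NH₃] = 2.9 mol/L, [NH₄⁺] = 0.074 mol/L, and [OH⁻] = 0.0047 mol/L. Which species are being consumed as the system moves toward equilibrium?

NH₄⁺, OH⁻ (products)

(H₂O is a pure liquid — omitted from Q.)
Q = [NH₄⁺]·[OH⁻] / [NH₃] = (0.074)·(0.0047) / (2.9) = 1.2e-4
Q = 1.2e-4 > Keq = 2.0e-5: net reverse reaction.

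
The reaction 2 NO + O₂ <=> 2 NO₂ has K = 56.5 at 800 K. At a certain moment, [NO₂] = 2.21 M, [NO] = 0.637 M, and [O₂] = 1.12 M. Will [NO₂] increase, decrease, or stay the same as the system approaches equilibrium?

increase

Q = [NO₂]² / ([NO]²·[O₂]) = (2.21)² / ((0.637)²·(1.12)) = 10.7
Q = 10.7 < K = 56.5: net forward reaction.
NO₂ is a product, so it increases.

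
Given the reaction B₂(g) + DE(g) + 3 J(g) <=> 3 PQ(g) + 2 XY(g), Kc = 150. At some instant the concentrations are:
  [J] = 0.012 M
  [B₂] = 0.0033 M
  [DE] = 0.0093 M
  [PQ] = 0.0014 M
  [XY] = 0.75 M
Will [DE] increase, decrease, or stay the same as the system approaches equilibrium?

Qc = [PQ]³·[XY]² / ([B₂]·[DE]·[J]³) = (0.0014)³·(0.75)² / ((0.0033)·(0.0093)·(0.012)³) = 29
Qc = 29 < Kc = 150: net forward reaction.
DE is a reactant, so it decreases.

decrease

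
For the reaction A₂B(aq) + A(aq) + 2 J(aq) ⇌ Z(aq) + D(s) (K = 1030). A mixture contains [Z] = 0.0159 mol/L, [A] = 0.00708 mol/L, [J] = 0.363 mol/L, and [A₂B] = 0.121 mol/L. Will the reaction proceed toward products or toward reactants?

in the forward direction

(D is a pure solid — omitted from Q.)
Q = [Z] / ([A₂B]·[A]·[J]²) = (0.0159) / ((0.121)·(0.00708)·(0.363)²) = 141
Q = 141 < K = 1030, so the forward reaction proceeds.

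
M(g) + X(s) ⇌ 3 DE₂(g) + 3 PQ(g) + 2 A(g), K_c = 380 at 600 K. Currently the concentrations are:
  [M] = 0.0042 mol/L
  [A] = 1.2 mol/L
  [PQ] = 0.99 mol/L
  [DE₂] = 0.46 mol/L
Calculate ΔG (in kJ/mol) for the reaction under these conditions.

(X is a pure solid — omitted from Q_c.)
Q_c = [DE₂]³·[PQ]³·[A]² / [M] = (0.46)³·(0.99)³·(1.2)² / (0.0042) = 32.4
ΔG = RT ln(Q_c/K_c) = (8.314 J mol⁻¹ K⁻¹)(600 K) × ln(32.4/380)
   = (4.988 kJ/mol)(-2.462) = -12.3 kJ/mol
ΔG < 0, so the forward reaction is spontaneous (proceeds forward).

ΔG = -12.3 kJ/mol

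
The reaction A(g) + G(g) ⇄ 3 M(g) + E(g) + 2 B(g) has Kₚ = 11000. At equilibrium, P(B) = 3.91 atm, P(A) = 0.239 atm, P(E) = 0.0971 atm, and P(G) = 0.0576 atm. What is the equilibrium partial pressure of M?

At equilibrium, Kₚ = P(M)³·P(E)·P(B)² / (P(A)·P(G)) = 11000.
(P(M))³·(0.0971)·(3.91)² / ((0.239)·(0.0576)) = 11000
P(M)³ = 102 ⇒ P(M) = 4.67 atm

P(M) = 4.67 atm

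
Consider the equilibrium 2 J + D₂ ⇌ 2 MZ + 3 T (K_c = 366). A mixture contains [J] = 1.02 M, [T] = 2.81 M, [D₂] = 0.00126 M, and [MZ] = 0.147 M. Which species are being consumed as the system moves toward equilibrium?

Q_c = [MZ]²·[T]³ / ([J]²·[D₂]) = (0.147)²·(2.81)³ / ((1.02)²·(0.00126)) = 366
Q_c = 366 = K_c; the system is at equilibrium.

none (at equilibrium)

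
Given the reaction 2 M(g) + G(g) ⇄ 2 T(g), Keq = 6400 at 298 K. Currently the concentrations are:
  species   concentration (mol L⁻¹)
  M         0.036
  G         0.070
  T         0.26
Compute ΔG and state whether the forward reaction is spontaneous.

Q = [T]² / ([M]²·[G]) = (0.26)² / ((0.036)²·(0.070)) = 745
ΔG = RT ln(Q/Keq) = (8.314 J mol⁻¹ K⁻¹)(298 K) × ln(745/6400)
   = (2.478 kJ/mol)(-2.151) = -5.33 kJ/mol
ΔG < 0, so the forward reaction is spontaneous (proceeds forward).

ΔG = -5.33 kJ/mol; the forward reaction is spontaneous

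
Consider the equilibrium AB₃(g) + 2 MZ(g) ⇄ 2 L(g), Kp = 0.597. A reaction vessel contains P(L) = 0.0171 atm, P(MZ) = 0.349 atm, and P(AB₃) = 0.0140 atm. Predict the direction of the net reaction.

to the right

Qp = P(L)² / (P(AB₃)·P(MZ)²) = (0.0171)² / ((0.0140)·(0.349)²) = 0.171
Qp = 0.171 < Kp = 0.597, so the forward reaction proceeds.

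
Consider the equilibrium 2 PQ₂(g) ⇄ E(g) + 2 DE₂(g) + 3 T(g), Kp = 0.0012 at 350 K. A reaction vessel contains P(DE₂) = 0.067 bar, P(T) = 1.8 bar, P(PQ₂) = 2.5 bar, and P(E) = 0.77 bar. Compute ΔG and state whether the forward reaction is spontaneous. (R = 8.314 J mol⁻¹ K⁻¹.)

Qp = P(E)·P(DE₂)²·P(T)³ / P(PQ₂)² = (0.77)·(0.067)²·(1.8)³ / (2.5)² = 0.00323
ΔG = RT ln(Qp/Kp) = (8.314 J mol⁻¹ K⁻¹)(350 K) × ln(0.00323/0.0012)
   = (2.910 kJ/mol)(0.9902) = 2.88 kJ/mol
ΔG > 0, so the forward reaction is non-spontaneous (proceeds in reverse).

ΔG = 2.88 kJ/mol; the forward reaction is non-spontaneous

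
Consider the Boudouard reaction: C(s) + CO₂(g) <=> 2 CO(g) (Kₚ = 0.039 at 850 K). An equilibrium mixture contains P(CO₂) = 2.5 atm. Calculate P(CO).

P(CO) = 0.31 atm

(C is a pure solid — omitted from Kₚ.)
At equilibrium, Kₚ = P(CO)² / P(CO₂) = 0.039.
(P(CO))² / (2.5) = 0.039
P(CO)² = 0.0975 ⇒ P(CO) = 0.31 atm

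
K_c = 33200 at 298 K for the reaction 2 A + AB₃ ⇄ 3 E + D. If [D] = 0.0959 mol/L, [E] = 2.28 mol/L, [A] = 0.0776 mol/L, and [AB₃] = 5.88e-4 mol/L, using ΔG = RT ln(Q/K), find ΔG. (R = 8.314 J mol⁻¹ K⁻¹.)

Q_c = [E]³·[D] / ([A]²·[AB₃]) = (2.28)³·(0.0959) / ((0.0776)²·(5.88e-4)) = 3.21e5
ΔG = RT ln(Q_c/K_c) = (8.314 J mol⁻¹ K⁻¹)(298 K) × ln(3.21e5/33200)
   = (2.478 kJ/mol)(2.269) = 5.62 kJ/mol
ΔG > 0, so the forward reaction is non-spontaneous (proceeds in reverse).

ΔG = 5.62 kJ/mol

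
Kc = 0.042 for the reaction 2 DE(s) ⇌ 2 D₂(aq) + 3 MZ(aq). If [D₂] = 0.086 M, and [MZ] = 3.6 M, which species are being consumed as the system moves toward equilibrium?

D₂, MZ (products)

(DE is a pure solid — omitted from Qc.)
Qc = [D₂]²·[MZ]³ = (0.086)²·(3.6)³ = 0.35
Qc = 0.35 > Kc = 0.042: net reverse reaction.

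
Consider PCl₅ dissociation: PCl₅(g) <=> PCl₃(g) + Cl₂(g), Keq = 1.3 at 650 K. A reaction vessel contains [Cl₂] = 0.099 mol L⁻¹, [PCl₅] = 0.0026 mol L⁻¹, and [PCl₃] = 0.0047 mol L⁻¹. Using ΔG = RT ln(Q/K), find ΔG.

ΔG = -10.7 kJ/mol

Q = [PCl₃]·[Cl₂] / [PCl₅] = (0.0047)·(0.099) / (0.0026) = 0.179
ΔG = RT ln(Q/Keq) = (8.314 J mol⁻¹ K⁻¹)(650 K) × ln(0.179/1.3)
   = (5.404 kJ/mol)(-1.983) = -10.7 kJ/mol
ΔG < 0, so the forward reaction is spontaneous (proceeds forward).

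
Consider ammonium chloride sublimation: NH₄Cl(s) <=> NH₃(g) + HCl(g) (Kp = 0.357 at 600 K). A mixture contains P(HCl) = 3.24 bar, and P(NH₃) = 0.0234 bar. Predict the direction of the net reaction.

(NH₄Cl is a pure solid — omitted from Qp.)
Qp = P(NH₃)·P(HCl) = (0.0234)·(3.24) = 0.0758
Qp = 0.0758 < Kp = 0.357, so the forward reaction proceeds.

forward (toward products)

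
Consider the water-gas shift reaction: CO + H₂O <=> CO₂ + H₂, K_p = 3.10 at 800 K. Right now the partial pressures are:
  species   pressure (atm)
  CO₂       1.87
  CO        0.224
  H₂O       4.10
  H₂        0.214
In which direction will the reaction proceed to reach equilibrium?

Q_p = P(CO₂)·P(H₂) / (P(CO)·P(H₂O)) = (1.87)·(0.214) / ((0.224)·(4.10)) = 0.436
Q_p = 0.436 < K_p = 3.10, so the forward reaction proceeds.

in the forward direction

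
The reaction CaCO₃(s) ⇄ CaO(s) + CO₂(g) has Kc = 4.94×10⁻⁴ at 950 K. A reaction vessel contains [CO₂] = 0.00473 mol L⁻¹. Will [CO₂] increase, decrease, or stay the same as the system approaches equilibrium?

(CaCO₃, CaO are pure solids — omitted from Qc.)
Qc = [CO₂] = 0.00473
Qc = 0.00473 > Kc = 4.94×10⁻⁴: net reverse reaction.
CO₂ is a product, so it decreases.

decrease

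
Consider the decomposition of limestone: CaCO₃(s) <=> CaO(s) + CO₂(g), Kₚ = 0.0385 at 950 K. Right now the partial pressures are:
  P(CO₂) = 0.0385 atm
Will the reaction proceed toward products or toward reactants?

no net change (already at equilibrium)

(CaCO₃, CaO are pure solids — omitted from Qₚ.)
Qₚ = P(CO₂) = 0.0385
Qₚ = 0.0385 = Kₚ, so the system is already at equilibrium.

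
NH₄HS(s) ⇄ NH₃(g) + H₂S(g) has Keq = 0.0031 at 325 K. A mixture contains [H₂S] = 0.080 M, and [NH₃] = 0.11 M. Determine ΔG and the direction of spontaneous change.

(NH₄HS is a pure solid — omitted from Q.)
Q = [NH₃]·[H₂S] = (0.11)·(0.080) = 0.00880
ΔG = RT ln(Q/Keq) = (8.314 J mol⁻¹ K⁻¹)(325 K) × ln(0.00880/0.0031)
   = (2.702 kJ/mol)(1.043) = 2.82 kJ/mol
ΔG > 0, so the forward reaction is non-spontaneous (proceeds in reverse).

ΔG = 2.82 kJ/mol; the forward reaction is non-spontaneous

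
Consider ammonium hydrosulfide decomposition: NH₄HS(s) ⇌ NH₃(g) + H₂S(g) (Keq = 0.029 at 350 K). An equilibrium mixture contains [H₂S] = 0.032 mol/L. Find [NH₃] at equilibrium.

(NH₄HS is a pure solid — omitted from Keq.)
At equilibrium, Keq = [NH₃]·[H₂S] = 0.029.
([NH₃])·(0.032) = 0.029
[NH₃] = 0.906 = 0.91 mol/L

[NH₃] = 0.91 mol/L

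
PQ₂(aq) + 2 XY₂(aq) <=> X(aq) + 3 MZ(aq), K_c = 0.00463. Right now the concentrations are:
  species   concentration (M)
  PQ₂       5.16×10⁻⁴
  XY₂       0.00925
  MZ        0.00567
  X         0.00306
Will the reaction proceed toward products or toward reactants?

Q_c = [X]·[MZ]³ / ([PQ₂]·[XY₂]²) = (0.00306)·(0.00567)³ / ((5.16×10⁻⁴)·(0.00925)²) = 0.0126
Q_c = 0.0126 > K_c = 0.00463, so the reverse reaction proceeds.

to the left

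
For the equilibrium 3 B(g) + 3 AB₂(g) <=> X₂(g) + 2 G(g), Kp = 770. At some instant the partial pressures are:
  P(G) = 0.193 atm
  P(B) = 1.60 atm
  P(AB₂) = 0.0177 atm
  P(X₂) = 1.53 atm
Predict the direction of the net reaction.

in the reverse direction

Qp = P(X₂)·P(G)² / (P(B)³·P(AB₂)³) = (1.53)·(0.193)² / ((1.60)³·(0.0177)³) = 2510
Qp = 2510 > Kp = 770, so the reverse reaction proceeds.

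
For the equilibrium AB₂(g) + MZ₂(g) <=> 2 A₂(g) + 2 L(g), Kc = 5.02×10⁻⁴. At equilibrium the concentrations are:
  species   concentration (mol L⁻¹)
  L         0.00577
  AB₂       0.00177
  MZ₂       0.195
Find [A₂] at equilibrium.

At equilibrium, Kc = [A₂]²·[L]² / ([AB₂]·[MZ₂]) = 5.02×10⁻⁴.
([A₂])²·(0.00577)² / ((0.00177)·(0.195)) = 5.02×10⁻⁴
[A₂]² = 0.00520 ⇒ [A₂] = 0.0721 mol L⁻¹

[A₂] = 0.0721 mol L⁻¹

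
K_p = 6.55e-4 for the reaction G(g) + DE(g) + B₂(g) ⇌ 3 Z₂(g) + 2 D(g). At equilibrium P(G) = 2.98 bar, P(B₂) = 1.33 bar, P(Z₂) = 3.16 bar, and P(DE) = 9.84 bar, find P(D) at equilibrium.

At equilibrium, K_p = P(Z₂)³·P(D)² / (P(G)·P(DE)·P(B₂)) = 6.55e-4.
(3.16)³·(P(D))² / ((2.98)·(9.84)·(1.33)) = 6.55e-4
P(D)² = 8.10e-4 ⇒ P(D) = 0.0285 bar

P(D) = 0.0285 bar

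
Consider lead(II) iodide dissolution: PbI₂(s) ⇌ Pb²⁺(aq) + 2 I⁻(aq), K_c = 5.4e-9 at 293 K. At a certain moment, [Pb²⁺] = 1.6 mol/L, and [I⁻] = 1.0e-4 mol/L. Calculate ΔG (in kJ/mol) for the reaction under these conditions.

(PbI₂ is a pure solid — omitted from Q_c.)
Q_c = [Pb²⁺]·[I⁻]² = (1.6)·(1.0e-4)² = 1.60e-8
ΔG = RT ln(Q_c/K_c) = (8.314 J mol⁻¹ K⁻¹)(293 K) × ln(1.60e-8/5.4e-9)
   = (2.436 kJ/mol)(1.086) = 2.65 kJ/mol
ΔG > 0, so the forward reaction is non-spontaneous (proceeds in reverse).

ΔG = 2.65 kJ/mol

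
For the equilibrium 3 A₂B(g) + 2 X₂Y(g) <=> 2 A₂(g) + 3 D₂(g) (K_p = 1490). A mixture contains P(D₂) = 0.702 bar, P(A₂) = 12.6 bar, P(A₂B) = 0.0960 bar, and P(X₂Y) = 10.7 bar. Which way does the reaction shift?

toward products

Q_p = P(A₂)²·P(D₂)³ / (P(A₂B)³·P(X₂Y)²) = (12.6)²·(0.702)³ / ((0.0960)³·(10.7)²) = 542
Q_p = 542 < K_p = 1490, so the forward reaction proceeds.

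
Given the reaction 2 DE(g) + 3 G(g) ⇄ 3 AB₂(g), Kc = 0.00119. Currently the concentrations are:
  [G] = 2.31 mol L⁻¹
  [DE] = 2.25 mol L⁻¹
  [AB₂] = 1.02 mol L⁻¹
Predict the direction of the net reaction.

Qc = [AB₂]³ / ([DE]²·[G]³) = (1.02)³ / ((2.25)²·(2.31)³) = 0.0170
Qc = 0.0170 > Kc = 0.00119, so the reverse reaction proceeds.

in the reverse direction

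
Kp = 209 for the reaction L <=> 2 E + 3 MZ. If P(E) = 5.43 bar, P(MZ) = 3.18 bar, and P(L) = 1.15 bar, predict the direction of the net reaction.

in the reverse direction

Qp = P(E)²·P(MZ)³ / P(L) = (5.43)²·(3.18)³ / (1.15) = 824
Qp = 824 > Kp = 209, so the reverse reaction proceeds.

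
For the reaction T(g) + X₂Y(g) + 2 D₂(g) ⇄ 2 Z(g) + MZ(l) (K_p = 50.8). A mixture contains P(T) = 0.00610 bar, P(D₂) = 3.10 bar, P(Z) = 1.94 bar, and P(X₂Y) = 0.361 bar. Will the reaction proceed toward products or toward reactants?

(MZ is a pure liquid — omitted from Q_p.)
Q_p = P(Z)² / (P(T)·P(X₂Y)·P(D₂)²) = (1.94)² / ((0.00610)·(0.361)·(3.10)²) = 178
Q_p = 178 > K_p = 50.8, so the reverse reaction proceeds.

toward reactants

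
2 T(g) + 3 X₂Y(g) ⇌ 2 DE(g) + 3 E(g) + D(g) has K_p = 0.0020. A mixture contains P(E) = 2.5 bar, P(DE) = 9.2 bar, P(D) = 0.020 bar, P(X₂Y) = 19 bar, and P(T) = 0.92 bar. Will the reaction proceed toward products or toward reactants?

reverse (toward reactants)

Q_p = P(DE)²·P(E)³·P(D) / (P(T)²·P(X₂Y)³) = (9.2)²·(2.5)³·(0.020) / ((0.92)²·(19)³) = 0.0046
Q_p = 0.0046 > K_p = 0.0020, so the reverse reaction proceeds.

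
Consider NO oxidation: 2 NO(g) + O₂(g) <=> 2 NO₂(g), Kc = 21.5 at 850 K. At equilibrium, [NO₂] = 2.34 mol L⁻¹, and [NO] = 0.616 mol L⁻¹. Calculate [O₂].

At equilibrium, Kc = [NO₂]² / ([NO]²·[O₂]) = 21.5.
(2.34)² / ((0.616)²·([O₂])) = 21.5
[O₂] = 0.671 mol L⁻¹

[O₂] = 0.671 mol L⁻¹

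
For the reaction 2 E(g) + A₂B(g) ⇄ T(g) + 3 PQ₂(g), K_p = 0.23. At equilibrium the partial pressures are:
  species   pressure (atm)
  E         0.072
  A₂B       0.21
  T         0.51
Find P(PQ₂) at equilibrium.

At equilibrium, K_p = P(T)·P(PQ₂)³ / (P(E)²·P(A₂B)) = 0.23.
(0.51)·(P(PQ₂))³ / ((0.072)²·(0.21)) = 0.23
P(PQ₂)³ = 4.91e-4 ⇒ P(PQ₂) = 0.079 atm

P(PQ₂) = 0.079 atm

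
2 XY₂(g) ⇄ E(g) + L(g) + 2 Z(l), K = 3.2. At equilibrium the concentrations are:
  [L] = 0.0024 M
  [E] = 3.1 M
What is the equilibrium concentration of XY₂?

[XY₂] = 0.048 M

(Z is a pure liquid — omitted from K.)
At equilibrium, K = [E]·[L] / [XY₂]² = 3.2.
(3.1)·(0.0024) / ([XY₂])² = 3.2
[XY₂]² = 0.00232 ⇒ [XY₂] = 0.048 M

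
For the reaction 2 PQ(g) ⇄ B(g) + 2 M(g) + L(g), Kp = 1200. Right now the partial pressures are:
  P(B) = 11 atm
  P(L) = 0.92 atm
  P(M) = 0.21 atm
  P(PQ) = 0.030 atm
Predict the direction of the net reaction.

Qp = P(B)·P(M)²·P(L) / P(PQ)² = (11)·(0.21)²·(0.92) / (0.030)² = 500
Qp = 500 < Kp = 1200, so the forward reaction proceeds.

in the forward direction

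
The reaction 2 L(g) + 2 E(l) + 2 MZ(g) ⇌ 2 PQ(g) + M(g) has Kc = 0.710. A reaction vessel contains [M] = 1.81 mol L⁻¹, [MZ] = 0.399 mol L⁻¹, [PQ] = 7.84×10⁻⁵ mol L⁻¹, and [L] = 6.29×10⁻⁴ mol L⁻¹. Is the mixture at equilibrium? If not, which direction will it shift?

(E is a pure liquid — omitted from Qc.)
Qc = [PQ]²·[M] / ([L]²·[MZ]²) = (7.84×10⁻⁵)²·(1.81) / ((6.29×10⁻⁴)²·(0.399)²) = 0.177
Qc = 0.177 < Kc = 0.710: net forward reaction.

no; Q < K, reaction proceeds forward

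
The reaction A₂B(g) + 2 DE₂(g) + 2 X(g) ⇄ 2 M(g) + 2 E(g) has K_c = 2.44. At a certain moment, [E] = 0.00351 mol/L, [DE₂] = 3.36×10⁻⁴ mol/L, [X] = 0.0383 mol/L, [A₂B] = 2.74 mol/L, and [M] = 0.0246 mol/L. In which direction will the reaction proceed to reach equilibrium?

reverse (toward reactants)

Q_c = [M]²·[E]² / ([A₂B]·[DE₂]²·[X]²) = (0.0246)²·(0.00351)² / ((2.74)·(3.36×10⁻⁴)²·(0.0383)²) = 16.4
Q_c = 16.4 > K_c = 2.44, so the reverse reaction proceeds.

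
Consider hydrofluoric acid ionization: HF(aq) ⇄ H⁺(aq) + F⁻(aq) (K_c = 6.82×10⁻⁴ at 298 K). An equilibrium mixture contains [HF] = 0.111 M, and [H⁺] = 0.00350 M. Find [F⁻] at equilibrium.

At equilibrium, K_c = [H⁺]·[F⁻] / [HF] = 6.82×10⁻⁴.
(0.00350)·([F⁻]) / (0.111) = 6.82×10⁻⁴
[F⁻] = 0.0216 M

[F⁻] = 0.0216 M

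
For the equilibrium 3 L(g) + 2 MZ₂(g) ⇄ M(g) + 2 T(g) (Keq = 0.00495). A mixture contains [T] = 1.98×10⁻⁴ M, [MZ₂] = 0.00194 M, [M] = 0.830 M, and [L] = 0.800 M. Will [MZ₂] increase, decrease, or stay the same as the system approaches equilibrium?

increase

Q = [M]·[T]² / ([L]³·[MZ₂]²) = (0.830)·(1.98×10⁻⁴)² / ((0.800)³·(0.00194)²) = 0.0169
Q = 0.0169 > Keq = 0.00495: net reverse reaction.
MZ₂ is a reactant, so it increases.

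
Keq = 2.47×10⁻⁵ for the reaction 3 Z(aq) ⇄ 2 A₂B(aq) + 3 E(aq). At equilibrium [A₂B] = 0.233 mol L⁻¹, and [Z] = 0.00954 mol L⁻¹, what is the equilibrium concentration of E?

[E] = 7.34×10⁻⁴ mol L⁻¹

At equilibrium, Keq = [A₂B]²·[E]³ / [Z]³ = 2.47×10⁻⁵.
(0.233)²·([E])³ / (0.00954)³ = 2.47×10⁻⁵
[E]³ = 3.95×10⁻¹⁰ ⇒ [E] = 7.34×10⁻⁴ mol L⁻¹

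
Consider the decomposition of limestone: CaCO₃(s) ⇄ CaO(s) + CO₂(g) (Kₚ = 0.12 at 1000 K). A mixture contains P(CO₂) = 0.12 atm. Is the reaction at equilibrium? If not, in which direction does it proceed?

(CaCO₃, CaO are pure solids — omitted from Qₚ.)
Qₚ = P(CO₂) = 0.12
Qₚ = 0.12 = Kₚ, so the system is already at equilibrium.

neither direction; the system is at equilibrium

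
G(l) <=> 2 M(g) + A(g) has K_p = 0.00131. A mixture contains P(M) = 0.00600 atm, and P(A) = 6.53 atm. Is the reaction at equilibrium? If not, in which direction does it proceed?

toward products

(G is a pure liquid — omitted from Q_p.)
Q_p = P(M)²·P(A) = (0.00600)²·(6.53) = 2.35e-4
Q_p = 2.35e-4 < K_p = 0.00131, so the forward reaction proceeds.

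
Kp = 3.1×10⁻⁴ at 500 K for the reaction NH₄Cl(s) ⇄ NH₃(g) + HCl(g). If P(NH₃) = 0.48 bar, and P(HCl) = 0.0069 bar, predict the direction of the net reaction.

(NH₄Cl is a pure solid — omitted from Qp.)
Qp = P(NH₃)·P(HCl) = (0.48)·(0.0069) = 0.0033
Qp = 0.0033 > Kp = 3.1×10⁻⁴, so the reverse reaction proceeds.

reverse (toward reactants)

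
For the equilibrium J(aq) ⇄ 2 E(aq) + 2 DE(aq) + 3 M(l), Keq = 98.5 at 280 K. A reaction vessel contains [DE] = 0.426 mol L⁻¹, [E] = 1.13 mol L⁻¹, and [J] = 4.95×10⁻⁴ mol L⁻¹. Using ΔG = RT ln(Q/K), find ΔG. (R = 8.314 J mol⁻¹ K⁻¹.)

ΔG = 3.63 kJ/mol

(M is a pure liquid — omitted from Q.)
Q = [E]²·[DE]² / [J] = (1.13)²·(0.426)² / (4.95×10⁻⁴) = 468
ΔG = RT ln(Q/Keq) = (8.314 J mol⁻¹ K⁻¹)(280 K) × ln(468/98.5)
   = (2.328 kJ/mol)(1.558) = 3.63 kJ/mol
ΔG > 0, so the forward reaction is non-spontaneous (proceeds in reverse).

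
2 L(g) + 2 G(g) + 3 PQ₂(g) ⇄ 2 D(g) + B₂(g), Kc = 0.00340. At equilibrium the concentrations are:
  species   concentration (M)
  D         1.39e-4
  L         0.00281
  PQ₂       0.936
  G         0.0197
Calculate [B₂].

At equilibrium, Kc = [D]²·[B₂] / ([L]²·[G]²·[PQ₂]³) = 0.00340.
(1.39e-4)²·([B₂]) / ((0.00281)²·(0.0197)²·(0.936)³) = 0.00340
[B₂] = 4.42e-4 M

[B₂] = 4.42e-4 M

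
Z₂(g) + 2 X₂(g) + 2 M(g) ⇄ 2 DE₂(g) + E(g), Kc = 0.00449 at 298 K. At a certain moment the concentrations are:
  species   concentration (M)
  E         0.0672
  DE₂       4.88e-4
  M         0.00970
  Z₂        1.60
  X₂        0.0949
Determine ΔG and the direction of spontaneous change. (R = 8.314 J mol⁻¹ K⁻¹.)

Qc = [DE₂]²·[E] / ([Z₂]·[X₂]²·[M]²) = (4.88e-4)²·(0.0672) / ((1.60)·(0.0949)²·(0.00970)²) = 0.0118
ΔG = RT ln(Qc/Kc) = (8.314 J mol⁻¹ K⁻¹)(298 K) × ln(0.0118/0.00449)
   = (2.478 kJ/mol)(0.9662) = 2.39 kJ/mol
ΔG > 0, so the forward reaction is non-spontaneous (proceeds in reverse).

ΔG = 2.39 kJ/mol; the forward reaction is non-spontaneous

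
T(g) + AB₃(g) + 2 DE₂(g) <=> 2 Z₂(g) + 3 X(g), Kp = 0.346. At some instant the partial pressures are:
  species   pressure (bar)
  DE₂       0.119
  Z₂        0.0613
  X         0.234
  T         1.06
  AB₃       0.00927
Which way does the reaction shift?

neither direction; the system is at equilibrium

Qp = P(Z₂)²·P(X)³ / (P(T)·P(AB₃)·P(DE₂)²) = (0.0613)²·(0.234)³ / ((1.06)·(0.00927)·(0.119)²) = 0.346
Qp = 0.346 = Kp, so the system is already at equilibrium.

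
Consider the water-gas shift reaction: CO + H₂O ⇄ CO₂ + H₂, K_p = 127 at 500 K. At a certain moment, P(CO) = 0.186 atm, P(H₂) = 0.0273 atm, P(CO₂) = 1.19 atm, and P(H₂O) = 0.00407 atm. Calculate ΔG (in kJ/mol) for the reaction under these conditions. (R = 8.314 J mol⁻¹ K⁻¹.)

Q_p = P(CO₂)·P(H₂) / (P(CO)·P(H₂O)) = (1.19)·(0.0273) / ((0.186)·(0.00407)) = 42.9
ΔG = RT ln(Q_p/K_p) = (8.314 J mol⁻¹ K⁻¹)(500 K) × ln(42.9/127)
   = (4.157 kJ/mol)(-1.085) = -4.51 kJ/mol
ΔG < 0, so the forward reaction is spontaneous (proceeds forward).

ΔG = -4.51 kJ/mol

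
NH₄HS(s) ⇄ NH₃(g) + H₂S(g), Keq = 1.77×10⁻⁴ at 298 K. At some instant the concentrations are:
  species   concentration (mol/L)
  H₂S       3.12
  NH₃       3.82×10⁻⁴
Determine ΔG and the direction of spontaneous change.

(NH₄HS is a pure solid — omitted from Q.)
Q = [NH₃]·[H₂S] = (3.82×10⁻⁴)·(3.12) = 0.00119
ΔG = RT ln(Q/Keq) = (8.314 J mol⁻¹ K⁻¹)(298 K) × ln(0.00119/1.77×10⁻⁴)
   = (2.478 kJ/mol)(1.906) = 4.72 kJ/mol
ΔG > 0, so the forward reaction is non-spontaneous (proceeds in reverse).

ΔG = 4.72 kJ/mol; the forward reaction is non-spontaneous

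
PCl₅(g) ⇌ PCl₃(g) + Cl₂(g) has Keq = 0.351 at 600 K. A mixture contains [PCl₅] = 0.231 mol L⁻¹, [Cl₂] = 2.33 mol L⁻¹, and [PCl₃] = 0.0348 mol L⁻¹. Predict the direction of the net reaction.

at equilibrium

Q = [PCl₃]·[Cl₂] / [PCl₅] = (0.0348)·(2.33) / (0.231) = 0.351
Q = 0.351 = Keq, so the system is already at equilibrium.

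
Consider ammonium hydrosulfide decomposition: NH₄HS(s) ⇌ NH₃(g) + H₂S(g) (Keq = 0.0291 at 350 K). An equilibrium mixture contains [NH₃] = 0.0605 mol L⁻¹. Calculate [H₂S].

[H₂S] = 0.481 mol L⁻¹

(NH₄HS is a pure solid — omitted from Keq.)
At equilibrium, Keq = [NH₃]·[H₂S] = 0.0291.
(0.0605)·([H₂S]) = 0.0291
[H₂S] = 0.481 mol L⁻¹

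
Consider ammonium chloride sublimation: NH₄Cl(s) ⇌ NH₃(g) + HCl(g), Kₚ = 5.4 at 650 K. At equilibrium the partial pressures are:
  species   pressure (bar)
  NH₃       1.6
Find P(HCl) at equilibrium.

P(HCl) = 3.4 bar

(NH₄Cl is a pure solid — omitted from Kₚ.)
At equilibrium, Kₚ = P(NH₃)·P(HCl) = 5.4.
(1.6)·(P(HCl)) = 5.4
P(HCl) = 3.38 = 3.4 bar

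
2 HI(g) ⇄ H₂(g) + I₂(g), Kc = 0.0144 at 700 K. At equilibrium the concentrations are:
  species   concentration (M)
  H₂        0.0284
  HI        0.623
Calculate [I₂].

[I₂] = 0.197 M

At equilibrium, Kc = [H₂]·[I₂] / [HI]² = 0.0144.
(0.0284)·([I₂]) / (0.623)² = 0.0144
[I₂] = 0.197 M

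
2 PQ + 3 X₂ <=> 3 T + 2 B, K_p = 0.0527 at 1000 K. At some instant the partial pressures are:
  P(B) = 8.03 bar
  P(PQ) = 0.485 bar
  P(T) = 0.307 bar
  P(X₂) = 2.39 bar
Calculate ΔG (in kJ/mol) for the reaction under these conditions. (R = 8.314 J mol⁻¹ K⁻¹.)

Q_p = P(T)³·P(B)² / (P(PQ)²·P(X₂)³) = (0.307)³·(8.03)² / ((0.485)²·(2.39)³) = 0.581
ΔG = RT ln(Q_p/K_p) = (8.314 J mol⁻¹ K⁻¹)(1000 K) × ln(0.581/0.0527)
   = (8.314 kJ/mol)(2.400) = 20.0 kJ/mol
ΔG > 0, so the forward reaction is non-spontaneous (proceeds in reverse).

ΔG = 20.0 kJ/mol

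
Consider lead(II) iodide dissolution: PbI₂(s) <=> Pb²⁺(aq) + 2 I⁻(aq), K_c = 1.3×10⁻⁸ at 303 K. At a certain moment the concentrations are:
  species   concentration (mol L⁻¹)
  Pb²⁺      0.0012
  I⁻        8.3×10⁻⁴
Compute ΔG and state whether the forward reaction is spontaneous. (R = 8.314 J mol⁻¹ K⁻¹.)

(PbI₂ is a pure solid — omitted from Q_c.)
Q_c = [Pb²⁺]·[I⁻]² = (0.0012)·(8.3×10⁻⁴)² = 8.27×10⁻¹⁰
ΔG = RT ln(Q_c/K_c) = (8.314 J mol⁻¹ K⁻¹)(303 K) × ln(8.27×10⁻¹⁰/1.3×10⁻⁸)
   = (2.519 kJ/mol)(-2.755) = -6.94 kJ/mol
ΔG < 0, so the forward reaction is spontaneous (proceeds forward).

ΔG = -6.94 kJ/mol; the forward reaction is spontaneous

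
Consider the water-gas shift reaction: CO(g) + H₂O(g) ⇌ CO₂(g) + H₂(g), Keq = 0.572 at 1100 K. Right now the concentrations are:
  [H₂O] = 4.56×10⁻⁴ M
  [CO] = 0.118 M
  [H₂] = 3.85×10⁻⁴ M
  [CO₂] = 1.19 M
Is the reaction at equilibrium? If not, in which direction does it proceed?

in the reverse direction

Q = [CO₂]·[H₂] / ([CO]·[H₂O]) = (1.19)·(3.85×10⁻⁴) / ((0.118)·(4.56×10⁻⁴)) = 8.51
Q = 8.51 > Keq = 0.572, so the reverse reaction proceeds.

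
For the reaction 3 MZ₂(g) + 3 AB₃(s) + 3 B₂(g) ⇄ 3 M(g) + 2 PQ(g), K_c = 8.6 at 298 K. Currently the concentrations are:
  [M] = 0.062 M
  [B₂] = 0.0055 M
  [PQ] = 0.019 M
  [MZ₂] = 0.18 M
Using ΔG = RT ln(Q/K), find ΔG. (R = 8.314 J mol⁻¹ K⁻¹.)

ΔG = 5.78 kJ/mol

(AB₃ is a pure solid — omitted from Q_c.)
Q_c = [M]³·[PQ]² / ([MZ₂]³·[B₂]³) = (0.062)³·(0.019)² / ((0.18)³·(0.0055)³) = 88.7
ΔG = RT ln(Q_c/K_c) = (8.314 J mol⁻¹ K⁻¹)(298 K) × ln(88.7/8.6)
   = (2.478 kJ/mol)(2.333) = 5.78 kJ/mol
ΔG > 0, so the forward reaction is non-spontaneous (proceeds in reverse).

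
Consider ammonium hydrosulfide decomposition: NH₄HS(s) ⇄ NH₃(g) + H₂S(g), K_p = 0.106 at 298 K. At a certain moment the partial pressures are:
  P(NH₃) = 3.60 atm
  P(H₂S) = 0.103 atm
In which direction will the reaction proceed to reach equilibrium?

to the left

(NH₄HS is a pure solid — omitted from Q_p.)
Q_p = P(NH₃)·P(H₂S) = (3.60)·(0.103) = 0.371
Q_p = 0.371 > K_p = 0.106, so the reverse reaction proceeds.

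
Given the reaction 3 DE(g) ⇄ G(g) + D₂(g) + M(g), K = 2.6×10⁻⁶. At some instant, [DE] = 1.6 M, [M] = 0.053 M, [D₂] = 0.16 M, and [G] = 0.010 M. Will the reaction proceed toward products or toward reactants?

reverse (toward reactants)

Q = [G]·[D₂]·[M] / [DE]³ = (0.010)·(0.16)·(0.053) / (1.6)³ = 2.1×10⁻⁵
Q = 2.1×10⁻⁵ > K = 2.6×10⁻⁶, so the reverse reaction proceeds.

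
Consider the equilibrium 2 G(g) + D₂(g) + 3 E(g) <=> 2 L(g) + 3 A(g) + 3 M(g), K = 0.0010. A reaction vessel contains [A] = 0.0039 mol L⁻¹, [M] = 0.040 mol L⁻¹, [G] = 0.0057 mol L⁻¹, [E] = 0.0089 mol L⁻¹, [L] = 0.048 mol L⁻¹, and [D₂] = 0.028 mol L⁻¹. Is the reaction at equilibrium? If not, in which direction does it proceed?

in the reverse direction

Q = [L]²·[A]³·[M]³ / ([G]²·[D₂]·[E]³) = (0.048)²·(0.0039)³·(0.040)³ / ((0.0057)²·(0.028)·(0.0089)³) = 0.014
Q = 0.014 > K = 0.0010, so the reverse reaction proceeds.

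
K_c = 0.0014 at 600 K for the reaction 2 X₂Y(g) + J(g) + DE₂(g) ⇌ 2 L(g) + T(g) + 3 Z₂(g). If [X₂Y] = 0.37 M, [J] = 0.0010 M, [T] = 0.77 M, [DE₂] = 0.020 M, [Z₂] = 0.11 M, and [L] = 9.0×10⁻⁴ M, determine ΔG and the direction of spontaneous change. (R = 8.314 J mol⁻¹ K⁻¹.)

ΔG = -7.63 kJ/mol; the forward reaction is spontaneous

Q_c = [L]²·[T]·[Z₂]³ / ([X₂Y]²·[J]·[DE₂]) = (9.0×10⁻⁴)²·(0.77)·(0.11)³ / ((0.37)²·(0.0010)·(0.020)) = 3.03×10⁻⁴
ΔG = RT ln(Q_c/K_c) = (8.314 J mol⁻¹ K⁻¹)(600 K) × ln(3.03×10⁻⁴/0.0014)
   = (4.988 kJ/mol)(-1.530) = -7.63 kJ/mol
ΔG < 0, so the forward reaction is spontaneous (proceeds forward).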